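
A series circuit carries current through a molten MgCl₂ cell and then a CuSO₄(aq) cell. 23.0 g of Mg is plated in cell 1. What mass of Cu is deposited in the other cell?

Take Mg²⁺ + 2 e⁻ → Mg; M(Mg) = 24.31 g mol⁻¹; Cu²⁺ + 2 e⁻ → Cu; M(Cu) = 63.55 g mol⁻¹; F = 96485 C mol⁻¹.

60.1 g

n(Mg) = 23.0 / 24.31 = 0.9461 mol.
Since Mg²⁺ + 2 e⁻ → Mg, n(e⁻) passed = 2 × 0.9461 = 1.892 mol.
Cells in series carry the same charge, so the same 1.892 mol of electrons passes through cell 2.
Cu²⁺ + 2 e⁻ → Cu, so n(Cu) = 1.892 / 2 = 0.9461 mol.
m(Cu) = 0.9461 × 63.55 = 60.1 g.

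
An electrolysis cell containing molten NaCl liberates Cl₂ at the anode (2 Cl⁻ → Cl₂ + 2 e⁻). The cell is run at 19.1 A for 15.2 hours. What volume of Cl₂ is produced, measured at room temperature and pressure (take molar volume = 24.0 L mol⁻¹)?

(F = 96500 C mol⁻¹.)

130 L

Q = I·t = 19.10 A × 54720 s = 1045000 C.
n(e⁻) = Q/F = 1045000 / 96500 = 10.83 mol.
2 electrons are transferred per Cl₂ molecule, so n(Cl₂) = 10.83 / 2 = 5.415 mol.
V = n × V_m = 5.415 × 24.0 = 130 L.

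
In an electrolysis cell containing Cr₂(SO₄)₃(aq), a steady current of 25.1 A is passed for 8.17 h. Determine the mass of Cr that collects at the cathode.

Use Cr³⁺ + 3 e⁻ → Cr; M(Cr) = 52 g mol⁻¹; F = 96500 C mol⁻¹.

Q = I·t = 25.10 A × 29412 s = 738200 C.
n(e⁻) = Q/F = 738200 / 96500 = 7.650 mol.
Cr³⁺ + 3 e⁻ → Cr, so n(Cr) = n(e⁻)/3 = 2.550 mol.
m = n·M = 2.550 × 52 = 133 g.

133 g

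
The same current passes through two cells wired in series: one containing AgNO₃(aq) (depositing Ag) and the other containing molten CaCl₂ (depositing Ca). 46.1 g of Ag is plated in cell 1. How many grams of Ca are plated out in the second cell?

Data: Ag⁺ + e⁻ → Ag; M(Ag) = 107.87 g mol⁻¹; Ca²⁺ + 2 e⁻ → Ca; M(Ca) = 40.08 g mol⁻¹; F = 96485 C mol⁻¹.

8.56 g

n(Ag) = 46.1 / 107.87 = 0.4274 mol.
Since Ag⁺ + e⁻ → Ag, n(e⁻) passed = 1 × 0.4274 = 0.4274 mol.
Cells in series carry the same charge, so the same 0.4274 mol of electrons passes through cell 2.
Ca²⁺ + 2 e⁻ → Ca, so n(Ca) = 0.4274 / 2 = 0.2137 mol.
m(Ca) = 0.2137 × 40.08 = 8.56 g.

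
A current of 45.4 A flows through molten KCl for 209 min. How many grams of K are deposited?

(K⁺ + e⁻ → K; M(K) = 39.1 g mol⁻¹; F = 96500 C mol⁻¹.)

231 g

Q = I·t = 45.40 A × 12540 s = 569300 C.
n(e⁻) = Q/F = 569300 / 96500 = 5.900 mol.
K⁺ + e⁻ → K, so n(K) = n(e⁻)/1 = 5.900 mol.
m = n·M = 5.900 × 39.1 = 231 g.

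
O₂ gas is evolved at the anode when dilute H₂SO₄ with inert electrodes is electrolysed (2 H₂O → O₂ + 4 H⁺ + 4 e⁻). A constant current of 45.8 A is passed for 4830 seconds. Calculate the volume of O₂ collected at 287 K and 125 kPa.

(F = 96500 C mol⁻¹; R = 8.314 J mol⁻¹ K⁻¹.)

Q = I·t = 45.80 A × 4830.0 s = 221200 C.
n(e⁻) = Q/F = 221200 / 96500 = 2.292 mol.
4 electrons are transferred per O₂ molecule, so n(O₂) = 2.292 / 4 = 0.5731 mol.
V = nRT/P = (0.5731 × 8.314 × 287) / (125 × 10³ Pa) = 0.0109 m³ = 10.9 L.

10.9 L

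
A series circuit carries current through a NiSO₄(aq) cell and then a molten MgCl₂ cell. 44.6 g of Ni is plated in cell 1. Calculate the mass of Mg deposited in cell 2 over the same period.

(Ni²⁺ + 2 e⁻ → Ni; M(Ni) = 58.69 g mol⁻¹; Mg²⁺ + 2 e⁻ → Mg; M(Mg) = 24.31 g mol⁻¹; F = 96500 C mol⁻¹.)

n(Ni) = 44.6 / 58.69 = 0.7599 mol.
Since Ni²⁺ + 2 e⁻ → Ni, n(e⁻) passed = 2 × 0.7599 = 1.520 mol.
Cells in series carry the same charge, so the same 1.520 mol of electrons passes through cell 2.
Mg²⁺ + 2 e⁻ → Mg, so n(Mg) = 1.520 / 2 = 0.7599 mol.
m(Mg) = 0.7599 × 24.31 = 18.5 g.

18.5 g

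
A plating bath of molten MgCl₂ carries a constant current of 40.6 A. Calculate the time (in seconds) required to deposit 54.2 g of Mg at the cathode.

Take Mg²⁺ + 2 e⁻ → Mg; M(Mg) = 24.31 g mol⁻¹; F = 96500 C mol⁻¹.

10600 s

n(Mg) = m/M = 54.2 / 24.31 = 2.230 mol.
Each Mg atom requires 2 electrons, so n(e⁻) = 2 × 2.230 = 4.459 mol.
Q = n(e⁻)·F = 4.459 × 96500 = 430300 C.
t = Q/I = 430300 / 40.60 A = 10600 s.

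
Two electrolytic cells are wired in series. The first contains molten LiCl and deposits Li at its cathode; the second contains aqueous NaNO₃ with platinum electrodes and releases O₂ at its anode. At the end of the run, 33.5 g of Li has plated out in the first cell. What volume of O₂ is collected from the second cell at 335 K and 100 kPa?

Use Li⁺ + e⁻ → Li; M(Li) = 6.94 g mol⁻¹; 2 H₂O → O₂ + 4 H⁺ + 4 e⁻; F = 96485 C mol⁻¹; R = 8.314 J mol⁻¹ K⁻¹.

n(Li) = 33.5 / 6.94 = 4.827 mol, so n(e⁻) = 1 × 4.827 = 4.827 mol.
The cells are in series, so the same 4.827 mol of electrons passes through the second cell.
2 H₂O → O₂ + 4 H⁺ + 4 e⁻ — 4 mol e⁻ per mol O₂, so n(O₂) = 4.827/4 = 1.207 mol.
V = nRT/P = (1.207 × 8.314 × 335) / (100 × 10³) = 0.0336 m³ = 33.6 L.

33.6 L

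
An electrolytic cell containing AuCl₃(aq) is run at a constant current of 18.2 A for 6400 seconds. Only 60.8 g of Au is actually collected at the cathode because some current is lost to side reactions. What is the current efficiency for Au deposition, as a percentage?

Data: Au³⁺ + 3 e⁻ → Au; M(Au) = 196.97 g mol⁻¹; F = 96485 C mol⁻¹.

Q = I·t = 18.20 × 6400.0 = 116500 C; n(e⁻) = 116500/96485 = 1.207 mol.
Theoretical n(Au) = n(e⁻)/3 = 0.4024 mol, i.e. m_theo = 0.4024 × 196.97 = 79.26 g.
Efficiency = m_actual / m_theo = 60.8 / 79.26 = 76.7 %.

76.7 %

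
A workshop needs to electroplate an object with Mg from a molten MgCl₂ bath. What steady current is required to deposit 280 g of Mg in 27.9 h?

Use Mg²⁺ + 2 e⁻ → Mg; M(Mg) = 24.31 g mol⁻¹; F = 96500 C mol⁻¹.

22.1 A

n(Mg) = 280 / 24.31 = 11.52 mol.
n(e⁻) = 2 × 11.52 = 23.04 mol.
Q = n(e⁻)·F = 23.04 × 96500 = 2223000 C.
I = Q/t = 2223000 / 100440 s = 22.1 A.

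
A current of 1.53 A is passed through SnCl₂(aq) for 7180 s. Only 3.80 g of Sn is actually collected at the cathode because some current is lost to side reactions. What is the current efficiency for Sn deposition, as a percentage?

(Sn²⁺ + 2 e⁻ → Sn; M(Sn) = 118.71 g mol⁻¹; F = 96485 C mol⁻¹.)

56.2 %

Q = I·t = 1.530 × 7180.0 = 10990 C; n(e⁻) = 10990/96485 = 0.1139 mol.
Theoretical n(Sn) = n(e⁻)/2 = 0.05693 mol, i.e. m_theo = 0.05693 × 118.71 = 6.758 g.
Efficiency = m_actual / m_theo = 3.80 / 6.758 = 56.2 %.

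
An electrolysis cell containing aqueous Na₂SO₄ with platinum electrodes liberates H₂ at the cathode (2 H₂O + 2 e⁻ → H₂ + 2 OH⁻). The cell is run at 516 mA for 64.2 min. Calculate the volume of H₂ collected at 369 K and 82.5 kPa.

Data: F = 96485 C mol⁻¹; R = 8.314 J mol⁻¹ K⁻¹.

0.383 L

Q = I·t = 0.5160 A × 3852.0 s = 1988 C.
n(e⁻) = Q/F = 1988 / 96485 = 0.02060 mol.
2 electrons are transferred per H₂ molecule, so n(H₂) = 0.02060 / 2 = 0.01030 mol.
V = nRT/P = (0.01030 × 8.314 × 369) / (82.5 × 10³ Pa) = 3.83 × 10⁻⁴ m³ = 0.383 L.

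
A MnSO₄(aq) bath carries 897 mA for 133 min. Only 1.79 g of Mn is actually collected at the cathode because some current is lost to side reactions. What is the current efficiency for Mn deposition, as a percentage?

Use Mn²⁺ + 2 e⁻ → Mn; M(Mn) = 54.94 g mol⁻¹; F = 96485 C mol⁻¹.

Q = I·t = 0.8970 × 7980.0 = 7158 C; n(e⁻) = 7158/96485 = 0.07419 mol.
Theoretical n(Mn) = n(e⁻)/2 = 0.03709 mol, i.e. m_theo = 0.03709 × 54.94 = 2.038 g.
Efficiency = m_actual / m_theo = 1.79 / 2.038 = 87.8 %.

87.8 %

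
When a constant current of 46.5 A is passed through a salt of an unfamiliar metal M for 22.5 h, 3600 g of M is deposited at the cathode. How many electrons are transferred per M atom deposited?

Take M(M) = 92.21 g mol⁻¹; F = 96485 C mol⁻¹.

Q = I·t = 46.50 A × 81000 s = 3766000 C, so n(e⁻) = 3766000/96485 = 39.04 mol.
n(M) deposited = 3600 / 92.21 = 39.04 mol.
Electrons per atom = n(e⁻)/n(M) = 39.04 / 39.04 = 1.00 ≈ 1, so the ion is M⁺.

1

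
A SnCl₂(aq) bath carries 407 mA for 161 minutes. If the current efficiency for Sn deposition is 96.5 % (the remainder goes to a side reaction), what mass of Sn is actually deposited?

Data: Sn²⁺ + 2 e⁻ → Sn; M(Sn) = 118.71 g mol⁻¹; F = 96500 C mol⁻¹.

2.33 g

Q = I·t = 0.4070 × 9660.0 = 3932 C.
n(e⁻) = 3932/96500 = 0.04074 mol; theoretically n(Sn) = 0.04074/2 = 0.02037 mol, m_theo = 2.418 g.
At 96.5 % efficiency, m_actual = 0.965 × 2.418 = 2.33 g.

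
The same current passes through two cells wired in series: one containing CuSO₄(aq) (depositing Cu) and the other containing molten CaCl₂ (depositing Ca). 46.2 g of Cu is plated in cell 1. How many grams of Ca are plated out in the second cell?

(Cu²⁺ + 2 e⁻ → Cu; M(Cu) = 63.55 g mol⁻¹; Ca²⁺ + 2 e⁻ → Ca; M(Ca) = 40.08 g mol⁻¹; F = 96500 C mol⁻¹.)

n(Cu) = 46.2 / 63.55 = 0.7270 mol.
Since Cu²⁺ + 2 e⁻ → Cu, n(e⁻) passed = 2 × 0.7270 = 1.454 mol.
Cells in series carry the same charge, so the same 1.454 mol of electrons passes through cell 2.
Ca²⁺ + 2 e⁻ → Ca, so n(Ca) = 1.454 / 2 = 0.7270 mol.
m(Ca) = 0.7270 × 40.08 = 29.1 g.

29.1 g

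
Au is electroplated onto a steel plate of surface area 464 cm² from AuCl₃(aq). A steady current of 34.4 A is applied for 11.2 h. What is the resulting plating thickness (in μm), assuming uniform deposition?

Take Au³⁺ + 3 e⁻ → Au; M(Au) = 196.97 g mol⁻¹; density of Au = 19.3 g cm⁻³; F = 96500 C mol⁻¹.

1050 μm

Q = I·t = 34.40 × 40320 = 1387000 C; n(e⁻) = 14.37 mol.
n(Au) = n(e⁻)/3 = 4.791 mol, so m = 4.791 × 196.97 = 943.7 g.
Volume = m/ρ = 943.7 / 19.3 = 48.90 cm³.
Thickness = V/A = 48.90 / 464 = 0.105 cm = 1050 μm.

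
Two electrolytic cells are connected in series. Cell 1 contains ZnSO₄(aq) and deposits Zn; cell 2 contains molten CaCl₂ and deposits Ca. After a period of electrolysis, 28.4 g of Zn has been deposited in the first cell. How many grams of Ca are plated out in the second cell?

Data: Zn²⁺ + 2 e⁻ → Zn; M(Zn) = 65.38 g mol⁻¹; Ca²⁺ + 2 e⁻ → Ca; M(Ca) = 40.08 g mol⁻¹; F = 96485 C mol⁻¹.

n(Zn) = 28.4 / 65.38 = 0.4344 mol.
Since Zn²⁺ + 2 e⁻ → Zn, n(e⁻) passed = 2 × 0.4344 = 0.8688 mol.
Cells in series carry the same charge, so the same 0.8688 mol of electrons passes through cell 2.
Ca²⁺ + 2 e⁻ → Ca, so n(Ca) = 0.8688 / 2 = 0.4344 mol.
m(Ca) = 0.4344 × 40.08 = 17.4 g.

17.4 g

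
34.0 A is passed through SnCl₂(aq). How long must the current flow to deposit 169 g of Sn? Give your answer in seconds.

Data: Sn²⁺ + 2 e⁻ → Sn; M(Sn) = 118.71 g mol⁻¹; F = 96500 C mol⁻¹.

n(Sn) = m/M = 169 / 118.71 = 1.424 mol.
Each Sn atom requires 2 electrons, so n(e⁻) = 2 × 1.424 = 2.847 mol.
Q = n(e⁻)·F = 2.847 × 96500 = 274800 C.
t = Q/I = 274800 / 34.00 A = 8081 s.

8080 s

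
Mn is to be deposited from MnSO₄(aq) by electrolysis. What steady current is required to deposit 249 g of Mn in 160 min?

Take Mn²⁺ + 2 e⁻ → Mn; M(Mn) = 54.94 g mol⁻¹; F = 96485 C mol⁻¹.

91.1 A

n(Mn) = 249 / 54.94 = 4.532 mol.
n(e⁻) = 2 × 4.532 = 9.064 mol.
Q = n(e⁻)·F = 9.064 × 96485 = 874600 C.
I = Q/t = 874600 / 9600.0 s = 91.1 A.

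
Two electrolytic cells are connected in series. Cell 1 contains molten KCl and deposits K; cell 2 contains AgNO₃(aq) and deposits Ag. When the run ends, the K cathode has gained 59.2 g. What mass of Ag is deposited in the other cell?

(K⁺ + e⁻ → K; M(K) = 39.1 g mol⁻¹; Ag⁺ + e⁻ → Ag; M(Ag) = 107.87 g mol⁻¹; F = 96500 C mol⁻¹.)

163 g

n(K) = 59.2 / 39.1 = 1.514 mol.
Since K⁺ + e⁻ → K, n(e⁻) passed = 1 × 1.514 = 1.514 mol.
Cells in series carry the same charge, so the same 1.514 mol of electrons passes through cell 2.
Ag⁺ + e⁻ → Ag, so n(Ag) = 1.514 / 1 = 1.514 mol.
m(Ag) = 1.514 × 107.87 = 163 g.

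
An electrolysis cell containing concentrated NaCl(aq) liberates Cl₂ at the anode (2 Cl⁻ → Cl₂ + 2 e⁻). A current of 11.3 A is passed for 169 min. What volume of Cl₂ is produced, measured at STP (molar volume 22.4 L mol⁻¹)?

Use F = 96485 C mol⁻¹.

13.3 L

Q = I·t = 11.30 A × 10140 s = 114600 C.
n(e⁻) = Q/F = 114600 / 96485 = 1.188 mol.
2 electrons are transferred per Cl₂ molecule, so n(Cl₂) = 1.188 / 2 = 0.5938 mol.
V = n × V_m = 0.5938 × 22.4 = 13.3 L.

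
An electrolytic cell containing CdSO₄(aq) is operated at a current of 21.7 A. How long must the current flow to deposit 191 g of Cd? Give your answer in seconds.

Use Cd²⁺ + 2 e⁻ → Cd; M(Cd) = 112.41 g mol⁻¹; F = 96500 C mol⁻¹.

n(Cd) = m/M = 191 / 112.41 = 1.699 mol.
Each Cd atom requires 2 electrons, so n(e⁻) = 2 × 1.699 = 3.398 mol.
Q = n(e⁻)·F = 3.398 × 96500 = 327900 C.
t = Q/I = 327900 / 21.70 A = 15110 s.

15100 s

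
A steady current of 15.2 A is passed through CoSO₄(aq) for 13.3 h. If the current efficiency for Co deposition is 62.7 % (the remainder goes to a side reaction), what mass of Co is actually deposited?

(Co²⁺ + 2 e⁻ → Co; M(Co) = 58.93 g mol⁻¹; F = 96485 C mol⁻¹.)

139 g

Q = I·t = 15.20 × 47880 = 727800 C.
n(e⁻) = 727800/96485 = 7.543 mol; theoretically n(Co) = 7.543/2 = 3.771 mol, m_theo = 222.3 g.
At 62.7 % efficiency, m_actual = 0.627 × 222.3 = 139 g.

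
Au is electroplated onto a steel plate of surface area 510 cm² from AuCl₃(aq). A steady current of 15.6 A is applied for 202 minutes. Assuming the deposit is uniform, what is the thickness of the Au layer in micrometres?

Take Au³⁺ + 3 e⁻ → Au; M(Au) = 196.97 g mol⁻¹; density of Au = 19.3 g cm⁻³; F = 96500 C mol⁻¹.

Q = I·t = 15.60 × 12120 = 189100 C; n(e⁻) = 1.959 mol.
n(Au) = n(e⁻)/3 = 0.6531 mol, so m = 0.6531 × 196.97 = 128.6 g.
Volume = m/ρ = 128.6 / 19.3 = 6.665 cm³.
Thickness = V/A = 6.665 / 510 = 0.0131 cm = 131 μm.

131 μm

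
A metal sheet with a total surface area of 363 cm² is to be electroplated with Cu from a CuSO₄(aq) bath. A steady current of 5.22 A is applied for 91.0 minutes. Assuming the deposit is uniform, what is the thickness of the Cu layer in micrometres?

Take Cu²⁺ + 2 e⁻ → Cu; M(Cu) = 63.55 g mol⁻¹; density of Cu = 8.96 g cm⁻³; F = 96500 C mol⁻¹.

28.9 μm

Q = I·t = 5.220 × 5460.0 = 28500 C; n(e⁻) = 0.2953 mol.
n(Cu) = n(e⁻)/2 = 0.1477 mol, so m = 0.1477 × 63.55 = 9.385 g.
Volume = m/ρ = 9.385 / 8.96 = 1.047 cm³.
Thickness = V/A = 1.047 / 363 = 0.00289 cm = 28.9 μm.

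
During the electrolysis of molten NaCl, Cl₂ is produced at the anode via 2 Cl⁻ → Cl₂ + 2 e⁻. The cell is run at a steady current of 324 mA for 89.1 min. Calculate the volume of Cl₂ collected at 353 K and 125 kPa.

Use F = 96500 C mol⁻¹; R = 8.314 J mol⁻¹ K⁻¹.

Q = I·t = 0.3240 A × 5346.0 s = 1732 C.
n(e⁻) = Q/F = 1732 / 96500 = 0.01795 mol.
2 electrons are transferred per Cl₂ molecule, so n(Cl₂) = 0.01795 / 2 = 0.008975 mol.
V = nRT/P = (0.008975 × 8.314 × 353) / (125 × 10³ Pa) = 2.11 × 10⁻⁴ m³ = 0.211 L.

0.211 L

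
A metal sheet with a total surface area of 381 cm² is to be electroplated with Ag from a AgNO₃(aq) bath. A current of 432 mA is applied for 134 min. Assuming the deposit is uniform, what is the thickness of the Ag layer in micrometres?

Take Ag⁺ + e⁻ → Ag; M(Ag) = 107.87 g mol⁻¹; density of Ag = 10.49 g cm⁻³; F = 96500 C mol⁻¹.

9.71 μm

Q = I·t = 0.4320 × 8040.0 = 3473 C; n(e⁻) = 0.03599 mol.
n(Ag) = n(e⁻)/1 = 0.03599 mol, so m = 0.03599 × 107.87 = 3.883 g.
Volume = m/ρ = 3.883 / 10.49 = 0.3701 cm³.
Thickness = V/A = 0.3701 / 381 = 9.71 × 10⁻⁴ cm = 9.71 μm.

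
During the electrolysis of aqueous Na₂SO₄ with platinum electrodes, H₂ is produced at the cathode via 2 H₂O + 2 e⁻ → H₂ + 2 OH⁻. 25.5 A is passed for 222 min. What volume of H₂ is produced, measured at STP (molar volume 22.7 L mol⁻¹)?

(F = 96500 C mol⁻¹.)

Q = I·t = 25.50 A × 13320 s = 339700 C.
n(e⁻) = Q/F = 339700 / 96500 = 3.520 mol.
2 electrons are transferred per H₂ molecule, so n(H₂) = 3.520 / 2 = 1.760 mol.
V = n × V_m = 1.760 × 22.7 = 39.9 L.

39.9 L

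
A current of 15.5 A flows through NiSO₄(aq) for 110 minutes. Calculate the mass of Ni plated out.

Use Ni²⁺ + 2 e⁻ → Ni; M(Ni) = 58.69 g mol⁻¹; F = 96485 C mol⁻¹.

Q = I·t = 15.50 A × 6600.0 s = 102300 C.
n(e⁻) = Q/F = 102300 / 96485 = 1.060 mol.
Ni²⁺ + 2 e⁻ → Ni, so n(Ni) = n(e⁻)/2 = 0.5301 mol.
m = n·M = 0.5301 × 58.69 = 31.1 g.

31.1 g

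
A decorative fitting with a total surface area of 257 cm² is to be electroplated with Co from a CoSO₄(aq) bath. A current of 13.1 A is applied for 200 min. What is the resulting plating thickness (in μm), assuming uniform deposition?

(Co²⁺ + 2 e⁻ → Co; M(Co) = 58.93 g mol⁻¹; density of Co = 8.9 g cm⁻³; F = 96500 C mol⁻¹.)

210 μm

Q = I·t = 13.10 × 12000 = 157200 C; n(e⁻) = 1.629 mol.
n(Co) = n(e⁻)/2 = 0.8145 mol, so m = 0.8145 × 58.93 = 48.00 g.
Volume = m/ρ = 48.00 / 8.9 = 5.393 cm³.
Thickness = V/A = 5.393 / 257 = 0.0210 cm = 210 μm.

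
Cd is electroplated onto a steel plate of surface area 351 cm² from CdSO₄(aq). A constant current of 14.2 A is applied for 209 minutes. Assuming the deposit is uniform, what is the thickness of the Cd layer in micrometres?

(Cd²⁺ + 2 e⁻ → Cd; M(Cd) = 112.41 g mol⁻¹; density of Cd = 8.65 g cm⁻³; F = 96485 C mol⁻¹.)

Q = I·t = 14.20 × 12540 = 178100 C; n(e⁻) = 1.846 mol.
n(Cd) = n(e⁻)/2 = 0.9228 mol, so m = 0.9228 × 112.41 = 103.7 g.
Volume = m/ρ = 103.7 / 8.65 = 11.99 cm³.
Thickness = V/A = 11.99 / 351 = 0.0342 cm = 342 μm.

342 μm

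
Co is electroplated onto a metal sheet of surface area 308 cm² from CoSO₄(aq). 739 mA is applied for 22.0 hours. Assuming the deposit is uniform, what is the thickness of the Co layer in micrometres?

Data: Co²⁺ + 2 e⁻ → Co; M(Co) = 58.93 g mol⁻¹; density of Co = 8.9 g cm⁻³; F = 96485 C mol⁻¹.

Q = I·t = 0.7390 × 79200 = 58530 C; n(e⁻) = 0.6066 mol.
n(Co) = n(e⁻)/2 = 0.3033 mol, so m = 0.3033 × 58.93 = 17.87 g.
Volume = m/ρ = 17.87 / 8.9 = 2.008 cm³.
Thickness = V/A = 2.008 / 308 = 0.00652 cm = 65.2 μm.

65.2 μm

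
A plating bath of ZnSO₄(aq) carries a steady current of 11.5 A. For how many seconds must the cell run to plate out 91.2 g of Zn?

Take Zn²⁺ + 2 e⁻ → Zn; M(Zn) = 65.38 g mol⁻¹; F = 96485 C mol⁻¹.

23400 s

n(Zn) = m/M = 91.2 / 65.38 = 1.395 mol.
Each Zn atom requires 2 electrons, so n(e⁻) = 2 × 1.395 = 2.790 mol.
Q = n(e⁻)·F = 2.790 × 96485 = 269200 C.
t = Q/I = 269200 / 11.50 A = 23410 s.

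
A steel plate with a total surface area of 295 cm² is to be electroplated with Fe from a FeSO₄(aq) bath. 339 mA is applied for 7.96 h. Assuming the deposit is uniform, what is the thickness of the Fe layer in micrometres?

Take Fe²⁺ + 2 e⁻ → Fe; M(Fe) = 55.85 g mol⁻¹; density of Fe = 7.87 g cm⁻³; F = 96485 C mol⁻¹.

Q = I·t = 0.3390 × 28656 = 9714 C; n(e⁻) = 0.1007 mol.
n(Fe) = n(e⁻)/2 = 0.05034 mol, so m = 0.05034 × 55.85 = 2.812 g.
Volume = m/ρ = 2.812 / 7.87 = 0.3573 cm³.
Thickness = V/A = 0.3573 / 295 = 0.00121 cm = 12.1 μm.

12.1 μm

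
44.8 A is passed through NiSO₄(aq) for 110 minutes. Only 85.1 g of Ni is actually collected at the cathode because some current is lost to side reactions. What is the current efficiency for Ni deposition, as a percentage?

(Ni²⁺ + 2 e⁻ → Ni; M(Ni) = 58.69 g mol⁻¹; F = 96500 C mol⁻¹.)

Q = I·t = 44.80 × 6600.0 = 295700 C; n(e⁻) = 295700/96500 = 3.064 mol.
Theoretical n(Ni) = n(e⁻)/2 = 1.532 mol, i.e. m_theo = 1.532 × 58.69 = 89.91 g.
Efficiency = m_actual / m_theo = 85.1 / 89.91 = 94.6 %.

94.6 %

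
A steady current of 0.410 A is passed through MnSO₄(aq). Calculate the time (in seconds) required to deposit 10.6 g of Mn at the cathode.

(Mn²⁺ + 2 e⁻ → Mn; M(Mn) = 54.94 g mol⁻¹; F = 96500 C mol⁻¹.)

90800 s

n(Mn) = m/M = 10.6 / 54.94 = 0.1929 mol.
Each Mn atom requires 2 electrons, so n(e⁻) = 2 × 0.1929 = 0.3859 mol.
Q = n(e⁻)·F = 0.3859 × 96500 = 37240 C.
t = Q/I = 37240 / 0.4100 A = 90820 s.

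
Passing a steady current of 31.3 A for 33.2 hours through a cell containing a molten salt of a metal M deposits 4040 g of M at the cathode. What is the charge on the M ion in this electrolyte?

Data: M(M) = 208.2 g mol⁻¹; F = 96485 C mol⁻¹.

Q = I·t = 31.30 A × 119520 s = 3741000 C, so n(e⁻) = 3741000/96485 = 38.77 mol.
n(M) deposited = 4040 / 208.2 = 19.40 mol.
Electrons per atom = n(e⁻)/n(M) = 38.77 / 19.40 = 2.00 ≈ 2, so the ion is M²⁺.

+2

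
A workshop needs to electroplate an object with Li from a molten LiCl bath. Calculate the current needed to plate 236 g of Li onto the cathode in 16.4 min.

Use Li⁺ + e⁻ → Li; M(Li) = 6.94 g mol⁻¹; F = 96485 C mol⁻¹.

n(Li) = 236 / 6.94 = 34.01 mol.
n(e⁻) = 1 × 34.01 = 34.01 mol.
Q = n(e⁻)·F = 34.01 × 96485 = 3281000 C.
I = Q/t = 3281000 / 984.00 s = 3330 A.

3330 A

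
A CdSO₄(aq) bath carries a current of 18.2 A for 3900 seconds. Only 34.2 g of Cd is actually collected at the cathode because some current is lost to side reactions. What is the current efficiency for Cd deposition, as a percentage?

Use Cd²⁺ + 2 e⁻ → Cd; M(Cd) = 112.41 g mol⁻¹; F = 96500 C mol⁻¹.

82.7 %

Q = I·t = 18.20 × 3900.0 = 70980 C; n(e⁻) = 70980/96500 = 0.7355 mol.
Theoretical n(Cd) = n(e⁻)/2 = 0.3678 mol, i.e. m_theo = 0.3678 × 112.41 = 41.34 g.
Efficiency = m_actual / m_theo = 34.2 / 41.34 = 82.7 %.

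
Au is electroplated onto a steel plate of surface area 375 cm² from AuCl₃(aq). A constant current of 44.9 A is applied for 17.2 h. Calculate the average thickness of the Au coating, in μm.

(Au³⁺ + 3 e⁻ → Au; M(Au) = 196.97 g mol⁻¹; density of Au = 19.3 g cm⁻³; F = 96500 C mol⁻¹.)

2610 μm

Q = I·t = 44.90 × 61920 = 2780000 C; n(e⁻) = 28.81 mol.
n(Au) = n(e⁻)/3 = 9.603 mol, so m = 9.603 × 196.97 = 1892 g.
Volume = m/ρ = 1892 / 19.3 = 98.01 cm³.
Thickness = V/A = 98.01 / 375 = 0.261 cm = 2610 μm.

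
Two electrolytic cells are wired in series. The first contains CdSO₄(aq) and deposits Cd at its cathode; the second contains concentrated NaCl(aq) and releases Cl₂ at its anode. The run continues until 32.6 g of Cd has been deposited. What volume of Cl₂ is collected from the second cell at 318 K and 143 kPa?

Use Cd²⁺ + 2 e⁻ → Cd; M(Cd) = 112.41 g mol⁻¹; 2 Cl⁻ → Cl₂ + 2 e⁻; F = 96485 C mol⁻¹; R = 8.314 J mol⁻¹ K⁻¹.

5.36 L

n(Cd) = 32.6 / 112.41 = 0.2900 mol, so n(e⁻) = 2 × 0.2900 = 0.5800 mol.
The cells are in series, so the same 0.5800 mol of electrons passes through the second cell.
2 Cl⁻ → Cl₂ + 2 e⁻ — 2 mol e⁻ per mol Cl₂, so n(Cl₂) = 0.5800/2 = 0.2900 mol.
V = nRT/P = (0.2900 × 8.314 × 318) / (143 × 10³) = 0.00536 m³ = 5.36 L.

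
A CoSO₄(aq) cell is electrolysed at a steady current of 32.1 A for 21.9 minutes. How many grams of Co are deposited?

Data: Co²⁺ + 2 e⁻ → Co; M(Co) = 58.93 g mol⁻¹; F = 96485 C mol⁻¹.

Q = I·t = 32.10 A × 1314.0 s = 42180 C.
n(e⁻) = Q/F = 42180 / 96485 = 0.4372 mol.
Co²⁺ + 2 e⁻ → Co, so n(Co) = n(e⁻)/2 = 0.2186 mol.
m = n·M = 0.2186 × 58.93 = 12.9 g.

12.9 g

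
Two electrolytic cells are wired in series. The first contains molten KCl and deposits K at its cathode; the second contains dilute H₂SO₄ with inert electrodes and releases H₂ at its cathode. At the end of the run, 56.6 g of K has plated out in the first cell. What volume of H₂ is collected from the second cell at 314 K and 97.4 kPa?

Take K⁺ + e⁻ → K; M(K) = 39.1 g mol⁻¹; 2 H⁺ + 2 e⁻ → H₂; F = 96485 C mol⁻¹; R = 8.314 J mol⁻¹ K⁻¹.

n(K) = 56.6 / 39.1 = 1.448 mol, so n(e⁻) = 1 × 1.448 = 1.448 mol.
The cells are in series, so the same 1.448 mol of electrons passes through the second cell.
2 H⁺ + 2 e⁻ → H₂ — 2 mol e⁻ per mol H₂, so n(H₂) = 1.448/2 = 0.7238 mol.
V = nRT/P = (0.7238 × 8.314 × 314) / (97.4 × 10³) = 0.0194 m³ = 19.4 L.

19.4 L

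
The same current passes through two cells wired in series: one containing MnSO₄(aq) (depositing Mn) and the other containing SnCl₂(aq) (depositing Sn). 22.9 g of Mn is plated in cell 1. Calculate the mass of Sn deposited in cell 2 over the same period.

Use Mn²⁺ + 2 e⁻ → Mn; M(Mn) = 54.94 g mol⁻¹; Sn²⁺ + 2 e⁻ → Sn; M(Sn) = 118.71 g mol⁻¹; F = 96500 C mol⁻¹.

49.5 g

n(Mn) = 22.9 / 54.94 = 0.4168 mol.
Since Mn²⁺ + 2 e⁻ → Mn, n(e⁻) passed = 2 × 0.4168 = 0.8336 mol.
Cells in series carry the same charge, so the same 0.8336 mol of electrons passes through cell 2.
Sn²⁺ + 2 e⁻ → Sn, so n(Sn) = 0.8336 / 2 = 0.4168 mol.
m(Sn) = 0.4168 × 118.71 = 49.5 g.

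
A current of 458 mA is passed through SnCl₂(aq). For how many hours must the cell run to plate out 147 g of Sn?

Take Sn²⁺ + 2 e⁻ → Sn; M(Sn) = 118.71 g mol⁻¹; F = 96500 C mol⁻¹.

145 h

n(Sn) = m/M = 147 / 118.71 = 1.238 mol.
Each Sn atom requires 2 electrons, so n(e⁻) = 2 × 1.238 = 2.477 mol.
Q = n(e⁻)·F = 2.477 × 96500 = 239000 C.
t = Q/I = 239000 / 0.4580 A = 521800 s = 145 h.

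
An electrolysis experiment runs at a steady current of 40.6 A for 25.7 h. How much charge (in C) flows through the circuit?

3.76 × 10⁶ C

Q = I·t = 40.60 A × 92520 s = 3.76 × 10⁶ C.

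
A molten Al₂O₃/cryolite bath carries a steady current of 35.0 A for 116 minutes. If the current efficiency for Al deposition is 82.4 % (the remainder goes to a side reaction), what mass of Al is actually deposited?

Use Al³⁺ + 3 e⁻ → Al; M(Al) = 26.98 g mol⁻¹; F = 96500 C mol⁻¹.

Q = I·t = 35.00 × 6960.0 = 243600 C.
n(e⁻) = 243600/96500 = 2.524 mol; theoretically n(Al) = 2.524/3 = 0.8415 mol, m_theo = 22.70 g.
At 82.4 % efficiency, m_actual = 0.824 × 22.70 = 18.7 g.

18.7 g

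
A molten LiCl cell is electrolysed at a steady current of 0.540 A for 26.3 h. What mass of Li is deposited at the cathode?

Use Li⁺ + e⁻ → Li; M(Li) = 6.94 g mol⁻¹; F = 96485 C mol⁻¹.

3.68 g

Q = I·t = 0.5400 A × 94680 s = 51130 C.
n(e⁻) = Q/F = 51130 / 96485 = 0.5299 mol.
Li⁺ + e⁻ → Li, so n(Li) = n(e⁻)/1 = 0.5299 mol.
m = n·M = 0.5299 × 6.94 = 3.68 g.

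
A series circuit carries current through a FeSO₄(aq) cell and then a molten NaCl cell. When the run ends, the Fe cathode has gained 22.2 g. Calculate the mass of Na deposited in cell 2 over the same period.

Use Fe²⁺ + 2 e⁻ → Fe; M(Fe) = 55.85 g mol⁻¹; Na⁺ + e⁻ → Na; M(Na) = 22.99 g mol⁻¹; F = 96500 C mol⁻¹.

18.3 g

n(Fe) = 22.2 / 55.85 = 0.3975 mol.
Since Fe²⁺ + 2 e⁻ → Fe, n(e⁻) passed = 2 × 0.3975 = 0.7950 mol.
Cells in series carry the same charge, so the same 0.7950 mol of electrons passes through cell 2.
Na⁺ + e⁻ → Na, so n(Na) = 0.7950 / 1 = 0.7950 mol.
m(Na) = 0.7950 × 22.99 = 18.3 g.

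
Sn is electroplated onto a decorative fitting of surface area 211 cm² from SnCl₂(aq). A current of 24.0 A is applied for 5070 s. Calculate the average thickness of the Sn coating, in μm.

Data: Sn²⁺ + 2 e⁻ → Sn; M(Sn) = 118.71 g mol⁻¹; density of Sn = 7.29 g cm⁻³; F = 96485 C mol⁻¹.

Q = I·t = 24.00 × 5070.0 = 121700 C; n(e⁻) = 1.261 mol.
n(Sn) = n(e⁻)/2 = 0.6306 mol, so m = 0.6306 × 118.71 = 74.85 g.
Volume = m/ρ = 74.85 / 7.29 = 10.27 cm³.
Thickness = V/A = 10.27 / 211 = 0.0487 cm = 487 μm.

487 μm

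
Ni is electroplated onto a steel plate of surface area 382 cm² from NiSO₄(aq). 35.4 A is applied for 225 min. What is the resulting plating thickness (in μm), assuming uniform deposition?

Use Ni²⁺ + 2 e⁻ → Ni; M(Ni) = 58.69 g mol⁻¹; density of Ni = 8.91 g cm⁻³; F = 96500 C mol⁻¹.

Q = I·t = 35.40 × 13500 = 477900 C; n(e⁻) = 4.952 mol.
n(Ni) = n(e⁻)/2 = 2.476 mol, so m = 2.476 × 58.69 = 145.3 g.
Volume = m/ρ = 145.3 / 8.91 = 16.31 cm³.
Thickness = V/A = 16.31 / 382 = 0.0427 cm = 427 μm.

427 μm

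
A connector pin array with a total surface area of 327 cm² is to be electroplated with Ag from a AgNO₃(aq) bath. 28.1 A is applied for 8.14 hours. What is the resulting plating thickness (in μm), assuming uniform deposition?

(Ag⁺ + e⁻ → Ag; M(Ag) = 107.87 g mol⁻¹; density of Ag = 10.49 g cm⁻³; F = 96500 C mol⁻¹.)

Q = I·t = 28.10 × 29304 = 823400 C; n(e⁻) = 8.533 mol.
n(Ag) = n(e⁻)/1 = 8.533 mol, so m = 8.533 × 107.87 = 920.5 g.
Volume = m/ρ = 920.5 / 10.49 = 87.75 cm³.
Thickness = V/A = 87.75 / 327 = 0.268 cm = 2680 μm.

2680 μm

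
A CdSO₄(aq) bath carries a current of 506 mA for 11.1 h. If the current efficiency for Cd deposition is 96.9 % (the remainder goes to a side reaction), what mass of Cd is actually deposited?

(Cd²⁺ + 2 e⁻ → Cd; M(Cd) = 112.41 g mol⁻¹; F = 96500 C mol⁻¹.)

Q = I·t = 0.5060 × 39960 = 20220 C.
n(e⁻) = 20220/96500 = 0.2095 mol; theoretically n(Cd) = 0.2095/2 = 0.1048 mol, m_theo = 11.78 g.
At 96.9 % efficiency, m_actual = 0.969 × 11.78 = 11.4 g.

11.4 g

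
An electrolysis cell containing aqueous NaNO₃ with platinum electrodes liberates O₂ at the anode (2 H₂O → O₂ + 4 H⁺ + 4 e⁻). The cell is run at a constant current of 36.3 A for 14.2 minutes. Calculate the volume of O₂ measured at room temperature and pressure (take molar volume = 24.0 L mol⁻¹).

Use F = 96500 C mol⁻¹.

Q = I·t = 36.30 A × 852.00 s = 30930 C.
n(e⁻) = Q/F = 30930 / 96500 = 0.3205 mol.
4 electrons are transferred per O₂ molecule, so n(O₂) = 0.3205 / 4 = 0.08012 mol.
V = n × V_m = 0.08012 × 24.0 = 1.92 L.

1.92 L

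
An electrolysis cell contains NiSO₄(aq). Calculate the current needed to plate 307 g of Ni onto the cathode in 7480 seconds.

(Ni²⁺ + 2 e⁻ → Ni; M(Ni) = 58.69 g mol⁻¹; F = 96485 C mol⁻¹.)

n(Ni) = 307 / 58.69 = 5.231 mol.
n(e⁻) = 2 × 5.231 = 10.46 mol.
Q = n(e⁻)·F = 10.46 × 96485 = 1009000 C.
I = Q/t = 1009000 / 7480.0 s = 135 A.

135 A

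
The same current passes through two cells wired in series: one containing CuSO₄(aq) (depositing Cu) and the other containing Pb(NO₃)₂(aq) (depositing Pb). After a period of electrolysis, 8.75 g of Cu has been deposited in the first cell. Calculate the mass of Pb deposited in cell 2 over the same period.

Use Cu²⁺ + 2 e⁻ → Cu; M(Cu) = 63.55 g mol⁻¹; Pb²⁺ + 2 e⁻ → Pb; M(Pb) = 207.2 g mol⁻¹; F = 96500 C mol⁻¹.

n(Cu) = 8.75 / 63.55 = 0.1377 mol.
Since Cu²⁺ + 2 e⁻ → Cu, n(e⁻) passed = 2 × 0.1377 = 0.2754 mol.
Cells in series carry the same charge, so the same 0.2754 mol of electrons passes through cell 2.
Pb²⁺ + 2 e⁻ → Pb, so n(Pb) = 0.2754 / 2 = 0.1377 mol.
m(Pb) = 0.1377 × 207.2 = 28.5 g.

28.5 g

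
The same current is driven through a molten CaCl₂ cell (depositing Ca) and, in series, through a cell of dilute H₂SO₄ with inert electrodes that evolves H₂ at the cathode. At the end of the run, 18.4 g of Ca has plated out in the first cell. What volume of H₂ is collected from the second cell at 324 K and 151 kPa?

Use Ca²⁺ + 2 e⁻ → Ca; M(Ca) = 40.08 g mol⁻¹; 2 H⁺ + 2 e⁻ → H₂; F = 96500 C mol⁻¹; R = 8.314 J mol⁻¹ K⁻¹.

8.19 L

n(Ca) = 18.4 / 40.08 = 0.4591 mol, so n(e⁻) = 2 × 0.4591 = 0.9182 mol.
The cells are in series, so the same 0.9182 mol of electrons passes through the second cell.
2 H⁺ + 2 e⁻ → H₂ — 2 mol e⁻ per mol H₂, so n(H₂) = 0.9182/2 = 0.4591 mol.
V = nRT/P = (0.4591 × 8.314 × 324) / (151 × 10³) = 0.00819 m³ = 8.19 L.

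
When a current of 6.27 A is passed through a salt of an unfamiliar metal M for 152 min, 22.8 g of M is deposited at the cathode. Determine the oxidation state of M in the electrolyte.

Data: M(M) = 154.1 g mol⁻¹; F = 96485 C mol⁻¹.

Q = I·t = 6.270 A × 9120.0 s = 57180 C, so n(e⁻) = 57180/96485 = 0.5927 mol.
n(M) deposited = 22.8 / 154.1 = 0.1480 mol.
Electrons per atom = n(e⁻)/n(M) = 0.5927 / 0.1480 = 4.01 ≈ 4, so the ion is M⁴⁺.

+4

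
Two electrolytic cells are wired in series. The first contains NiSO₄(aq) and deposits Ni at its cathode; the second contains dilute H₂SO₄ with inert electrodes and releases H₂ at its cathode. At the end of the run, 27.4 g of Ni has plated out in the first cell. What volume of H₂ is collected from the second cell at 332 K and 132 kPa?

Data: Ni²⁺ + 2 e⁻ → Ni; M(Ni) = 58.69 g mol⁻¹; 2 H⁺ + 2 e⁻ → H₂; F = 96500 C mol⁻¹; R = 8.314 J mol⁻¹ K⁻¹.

n(Ni) = 27.4 / 58.69 = 0.4669 mol, so n(e⁻) = 2 × 0.4669 = 0.9337 mol.
The cells are in series, so the same 0.9337 mol of electrons passes through the second cell.
2 H⁺ + 2 e⁻ → H₂ — 2 mol e⁻ per mol H₂, so n(H₂) = 0.9337/2 = 0.4669 mol.
V = nRT/P = (0.4669 × 8.314 × 332) / (132 × 10³) = 0.00976 m³ = 9.76 L.

9.76 L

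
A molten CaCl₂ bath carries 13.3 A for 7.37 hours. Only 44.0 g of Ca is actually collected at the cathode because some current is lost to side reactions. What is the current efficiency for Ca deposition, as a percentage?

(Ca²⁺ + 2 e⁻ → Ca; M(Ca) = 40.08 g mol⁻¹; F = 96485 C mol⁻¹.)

Q = I·t = 13.30 × 26532 = 352900 C; n(e⁻) = 352900/96485 = 3.657 mol.
Theoretical n(Ca) = n(e⁻)/2 = 1.829 mol, i.e. m_theo = 1.829 × 40.08 = 73.29 g.
Efficiency = m_actual / m_theo = 44.0 / 73.29 = 60.0 %.

60.0 %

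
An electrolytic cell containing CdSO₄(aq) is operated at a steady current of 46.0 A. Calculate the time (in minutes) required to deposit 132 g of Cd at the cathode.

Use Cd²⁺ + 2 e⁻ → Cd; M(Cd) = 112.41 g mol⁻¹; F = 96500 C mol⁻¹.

82.1 min

n(Cd) = m/M = 132 / 112.41 = 1.174 mol.
Each Cd atom requires 2 electrons, so n(e⁻) = 2 × 1.174 = 2.349 mol.
Q = n(e⁻)·F = 2.349 × 96500 = 226600 C.
t = Q/I = 226600 / 46.00 A = 4927 s = 82.1 min.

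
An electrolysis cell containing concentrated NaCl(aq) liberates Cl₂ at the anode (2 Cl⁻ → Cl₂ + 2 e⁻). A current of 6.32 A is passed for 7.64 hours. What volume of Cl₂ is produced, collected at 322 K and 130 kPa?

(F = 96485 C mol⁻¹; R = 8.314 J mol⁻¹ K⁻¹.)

Q = I·t = 6.320 A × 27504 s = 173800 C.
n(e⁻) = Q/F = 173800 / 96485 = 1.802 mol.
2 electrons are transferred per Cl₂ molecule, so n(Cl₂) = 1.802 / 2 = 0.9008 mol.
V = nRT/P = (0.9008 × 8.314 × 322) / (130 × 10³ Pa) = 0.0186 m³ = 18.6 L.

18.6 L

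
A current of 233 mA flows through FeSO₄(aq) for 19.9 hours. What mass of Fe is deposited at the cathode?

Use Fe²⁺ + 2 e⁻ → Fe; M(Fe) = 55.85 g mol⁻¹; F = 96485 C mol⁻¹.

4.83 g

Q = I·t = 0.2330 A × 71640 s = 16690 C.
n(e⁻) = Q/F = 16690 / 96485 = 0.1730 mol.
Fe²⁺ + 2 e⁻ → Fe, so n(Fe) = n(e⁻)/2 = 0.08650 mol.
m = n·M = 0.08650 × 55.85 = 4.83 g.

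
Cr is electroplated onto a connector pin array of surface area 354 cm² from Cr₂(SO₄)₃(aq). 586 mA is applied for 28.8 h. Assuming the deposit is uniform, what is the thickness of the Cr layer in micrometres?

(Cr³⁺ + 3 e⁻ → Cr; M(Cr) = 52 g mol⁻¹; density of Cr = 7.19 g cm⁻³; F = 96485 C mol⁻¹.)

Q = I·t = 0.5860 × 103680 = 60760 C; n(e⁻) = 0.6297 mol.
n(Cr) = n(e⁻)/3 = 0.2099 mol, so m = 0.2099 × 52 = 10.91 g.
Volume = m/ρ = 10.91 / 7.19 = 1.518 cm³.
Thickness = V/A = 1.518 / 354 = 0.00429 cm = 42.9 μm.

42.9 μm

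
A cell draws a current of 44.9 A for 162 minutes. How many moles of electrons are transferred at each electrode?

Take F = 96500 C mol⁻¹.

4.52 mol

Q = I·t = 44.90 A × 9720.0 s = 436400 C.
n(e⁻) = Q/F = 436400 / 96500 = 4.52 mol.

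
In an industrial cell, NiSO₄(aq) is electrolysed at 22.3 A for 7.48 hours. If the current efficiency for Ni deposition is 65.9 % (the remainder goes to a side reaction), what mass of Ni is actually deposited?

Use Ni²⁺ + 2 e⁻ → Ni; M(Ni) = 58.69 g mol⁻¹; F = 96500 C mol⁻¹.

120 g

Q = I·t = 22.30 × 26928 = 600500 C.
n(e⁻) = 600500/96500 = 6.223 mol; theoretically n(Ni) = 6.223/2 = 3.111 mol, m_theo = 182.6 g.
At 65.9 % efficiency, m_actual = 0.659 × 182.6 = 120 g.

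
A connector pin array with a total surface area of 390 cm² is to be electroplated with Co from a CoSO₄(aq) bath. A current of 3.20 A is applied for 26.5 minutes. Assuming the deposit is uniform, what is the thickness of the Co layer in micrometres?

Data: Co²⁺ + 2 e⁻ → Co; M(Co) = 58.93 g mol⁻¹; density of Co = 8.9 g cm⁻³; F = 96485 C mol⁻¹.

4.48 μm

Q = I·t = 3.200 × 1590.0 = 5088 C; n(e⁻) = 0.05273 mol.
n(Co) = n(e⁻)/2 = 0.02637 mol, so m = 0.02637 × 58.93 = 1.554 g.
Volume = m/ρ = 1.554 / 8.9 = 0.1746 cm³.
Thickness = V/A = 0.1746 / 390 = 4.48 × 10⁻⁴ cm = 4.48 μm.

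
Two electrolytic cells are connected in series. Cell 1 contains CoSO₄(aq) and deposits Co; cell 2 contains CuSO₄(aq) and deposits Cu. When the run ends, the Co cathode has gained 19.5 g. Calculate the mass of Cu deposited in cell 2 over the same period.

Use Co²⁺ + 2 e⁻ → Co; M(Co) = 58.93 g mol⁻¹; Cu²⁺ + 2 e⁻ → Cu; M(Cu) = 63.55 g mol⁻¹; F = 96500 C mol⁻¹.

n(Co) = 19.5 / 58.93 = 0.3309 mol.
Since Co²⁺ + 2 e⁻ → Co, n(e⁻) passed = 2 × 0.3309 = 0.6618 mol.
Cells in series carry the same charge, so the same 0.6618 mol of electrons passes through cell 2.
Cu²⁺ + 2 e⁻ → Cu, so n(Cu) = 0.6618 / 2 = 0.3309 mol.
m(Cu) = 0.3309 × 63.55 = 21.0 g.

21.0 g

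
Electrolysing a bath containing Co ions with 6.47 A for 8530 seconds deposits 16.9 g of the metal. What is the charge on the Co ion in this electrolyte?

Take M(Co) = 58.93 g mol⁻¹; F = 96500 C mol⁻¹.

Q = I·t = 6.470 A × 8530.0 s = 55190 C, so n(e⁻) = 55190/96500 = 0.5719 mol.
n(Co) deposited = 16.9 / 58.93 = 0.2868 mol.
Electrons per atom = n(e⁻)/n(Co) = 0.5719 / 0.2868 = 1.99 ≈ 2, so the ion is Co²⁺.

+2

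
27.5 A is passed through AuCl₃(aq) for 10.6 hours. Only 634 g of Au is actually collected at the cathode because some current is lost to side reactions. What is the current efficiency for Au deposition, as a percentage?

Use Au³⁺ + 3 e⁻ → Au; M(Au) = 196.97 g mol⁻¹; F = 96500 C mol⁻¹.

Q = I·t = 27.50 × 38160 = 1049000 C; n(e⁻) = 1049000/96500 = 10.87 mol.
Theoretical n(Au) = n(e⁻)/3 = 3.625 mol, i.e. m_theo = 3.625 × 196.97 = 714.0 g.
Efficiency = m_actual / m_theo = 634 / 714.0 = 88.8 %.

88.8 %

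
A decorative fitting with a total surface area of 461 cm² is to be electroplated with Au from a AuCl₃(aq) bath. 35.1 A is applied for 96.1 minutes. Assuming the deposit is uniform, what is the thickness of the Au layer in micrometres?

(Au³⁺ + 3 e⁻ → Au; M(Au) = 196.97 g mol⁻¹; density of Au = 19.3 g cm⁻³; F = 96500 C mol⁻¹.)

155 μm

Q = I·t = 35.10 × 5766.0 = 202400 C; n(e⁻) = 2.097 mol.
n(Au) = n(e⁻)/3 = 0.6991 mol, so m = 0.6991 × 196.97 = 137.7 g.
Volume = m/ρ = 137.7 / 19.3 = 7.135 cm³.
Thickness = V/A = 7.135 / 461 = 0.0155 cm = 155 μm.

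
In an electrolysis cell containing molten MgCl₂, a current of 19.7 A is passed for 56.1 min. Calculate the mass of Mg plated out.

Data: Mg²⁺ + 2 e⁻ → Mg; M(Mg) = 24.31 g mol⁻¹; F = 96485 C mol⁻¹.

8.35 g

Q = I·t = 19.70 A × 3366.0 s = 66310 C.
n(e⁻) = Q/F = 66310 / 96485 = 0.6873 mol.
Mg²⁺ + 2 e⁻ → Mg, so n(Mg) = n(e⁻)/2 = 0.3436 mol.
m = n·M = 0.3436 × 24.31 = 8.35 g.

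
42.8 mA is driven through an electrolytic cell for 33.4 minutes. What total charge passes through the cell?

Q = I·t = 0.04280 A × 2004.0 s = 85.8 C.

85.8 C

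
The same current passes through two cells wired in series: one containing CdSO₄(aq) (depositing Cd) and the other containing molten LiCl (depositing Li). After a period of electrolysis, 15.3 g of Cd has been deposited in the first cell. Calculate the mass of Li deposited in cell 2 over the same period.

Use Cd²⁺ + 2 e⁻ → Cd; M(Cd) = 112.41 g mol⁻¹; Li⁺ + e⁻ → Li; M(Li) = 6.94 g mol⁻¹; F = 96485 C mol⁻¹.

1.89 g

n(Cd) = 15.3 / 112.41 = 0.1361 mol.
Since Cd²⁺ + 2 e⁻ → Cd, n(e⁻) passed = 2 × 0.1361 = 0.2722 mol.
Cells in series carry the same charge, so the same 0.2722 mol of electrons passes through cell 2.
Li⁺ + e⁻ → Li, so n(Li) = 0.2722 / 1 = 0.2722 mol.
m(Li) = 0.2722 × 6.94 = 1.89 g.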